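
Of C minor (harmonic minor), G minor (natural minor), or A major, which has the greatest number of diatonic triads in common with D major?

Triads of D major: D (I), Em (ii), F#m (iii), G (IV), A (V), Bm (vi), C#dim (vii°).
C minor (harmonic minor) shares 1: G.
G minor (natural minor) shares 0: none.
A major shares 4: D, F#m, A, Bm.
The most common triads (4) are shared with A major.

A major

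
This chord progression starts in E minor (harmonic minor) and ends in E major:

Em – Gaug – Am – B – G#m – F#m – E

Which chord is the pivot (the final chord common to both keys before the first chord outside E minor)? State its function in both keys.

B — V in E minor, V in E major

Chords diatonic to E minor: Em, F#dim, Gaug, Am, B, C, D#dim.
Reading the progression, the first chord not in that set is G#m, so the modulation leaves E minor there.
The chord immediately before G#m is B, which is diatonic to both keys: V in E minor and V in E major.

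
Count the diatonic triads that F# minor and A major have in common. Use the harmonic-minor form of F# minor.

4

Diatonic triads of F# minor (harmonic minor): F# minor (i), G# diminished (ii°), A augmented (III+), B minor (iv), C# major (V), D major (VI), E# diminished (vii°).
Diatonic triads of A major: A major (I), B minor (ii), C# minor (iii), D major (IV), E major (V), F# minor (vi), G# diminished (vii°).
Matching root and quality in both lists: F# minor, G# diminished, B minor, D major.
That gives 4 common triads.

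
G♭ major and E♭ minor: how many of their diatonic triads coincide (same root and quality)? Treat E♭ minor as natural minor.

Diatonic triads of G♭ major: G♭ (I), A♭m (ii), B♭m (iii), C♭ (IV), D♭ (V), E♭m (vi), Fdim (vii°).
Diatonic triads of E♭ minor (natural minor): E♭m (i), Fdim (ii°), G♭ (III), A♭m (iv), B♭m (v), C♭ (VI), D♭ (VII).
Matching root and quality in both lists: G♭, A♭m, B♭m, C♭, D♭, E♭m, Fdim.
That gives 7 common triads.

7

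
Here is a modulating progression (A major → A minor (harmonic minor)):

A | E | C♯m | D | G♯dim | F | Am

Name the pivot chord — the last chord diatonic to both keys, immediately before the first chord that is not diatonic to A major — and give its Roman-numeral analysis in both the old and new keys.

G♯dim — vii° in A major, vii° in A minor

Chords diatonic to A major: A, Bm, C♯m, D, E, F♯m, G♯dim.
Reading the progression, the first chord not in that set is F, so the modulation leaves A major there.
The chord immediately before F is G♯dim, which is diatonic to both keys: vii° in A major and vii° in A minor.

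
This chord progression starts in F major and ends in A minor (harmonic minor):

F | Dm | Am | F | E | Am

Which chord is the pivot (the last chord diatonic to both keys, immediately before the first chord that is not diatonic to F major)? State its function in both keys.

Chords diatonic to F major: F, Gm, Am, Bb, C, Dm, Edim.
Reading the progression, the first chord not in that set is E, so the modulation leaves F major there.
The chord immediately before E is F, which is diatonic to both keys: I in F major and VI in A minor.

F — I in F major, VI in A minor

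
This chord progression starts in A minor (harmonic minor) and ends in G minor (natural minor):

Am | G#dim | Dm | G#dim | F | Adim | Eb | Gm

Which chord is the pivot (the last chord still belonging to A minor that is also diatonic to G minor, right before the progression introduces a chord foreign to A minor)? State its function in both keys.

Chords diatonic to A minor: Am, Bdim, Caug, Dm, E, F, G#dim.
Reading the progression, the first chord not in that set is Adim, so the modulation leaves A minor there.
The chord immediately before Adim is F, which is diatonic to both keys: VI in A minor and VII in G minor.

F — VI in A minor, VII in G minor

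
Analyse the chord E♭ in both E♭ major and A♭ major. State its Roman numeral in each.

The scale of E♭ major is E♭ F G A♭ B♭ C D; E♭ is degree 1, and the triad built there (E♭-G-B♭) is major, so it is I.
The scale of A♭ major is A♭ B♭ C D♭ E♭ F G; E♭ is degree 5, and the triad built there (E♭-G-B♭) is major, so it is V.

I in E♭ major; V in A♭ major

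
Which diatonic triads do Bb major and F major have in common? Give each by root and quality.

Bb, Dm, F, Gm

Triads in Bb major: Bb (I), Cm (ii), Dm (iii), Eb (IV), F (V), Gm (vi), Adim (vii°).
Triads in F major: F (I), Gm (ii), Am (iii), Bb (IV), C (V), Dm (vi), Edim (vii°).
Shared triads with their functions: Bb (I in Bb major, IV in F major); Dm (iii in Bb major, vi in F major); F (V in Bb major, I in F major); Gm (vi in Bb major, ii in F major).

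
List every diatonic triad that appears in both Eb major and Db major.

Triads in Eb major: Eb (I), Fm (ii), Gm (iii), Ab (IV), Bb (V), Cm (vi), Ddim (vii°).
Triads in Db major: Db (I), Ebm (ii), Fm (iii), Gb (IV), Ab (V), Bbm (vi), Cdim (vii°).
Shared triads with their functions: Fm (ii in Eb major, iii in Db major); Ab (IV in Eb major, V in Db major).

Fm, Ab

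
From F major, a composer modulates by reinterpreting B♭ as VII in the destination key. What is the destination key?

The numeral VII denotes a major triad on scale degree 7. With B♭ on degree 7, the tonic of the new key is C.
Degree 7 carries a major triad in natural-minor keys, so the destination is C minor.
Check: the diatonic triads of C minor (natural minor) are Cm (i), Ddim (ii°), E♭ (III), Fm (iv), Gm (v), A♭ (VI), B♭ (VII) — B♭ is indeed VII.

C minor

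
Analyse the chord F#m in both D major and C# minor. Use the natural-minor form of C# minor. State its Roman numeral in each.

The scale of D major is D E F# G A B C#; F# is degree 3, and the triad built there (F#-A-C#) is minor, so it is iii.
The scale of C# minor (natural minor) is C# D# E F# G# A B; F# is degree 4, and the triad built there (F#-A-C#) is minor, so it is iv.

iii in D major; iv in C# minor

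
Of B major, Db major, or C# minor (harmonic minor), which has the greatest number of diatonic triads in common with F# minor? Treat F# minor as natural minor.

Triads of F# minor (natural minor): F# minor (i), G# diminished (ii°), A major (III), B minor (iv), C# minor (v), D major (VI), E major (VII).
B major shares 2: C#m, E.
Db major shares 0: none.
C# minor (harmonic minor) shares 3: F#m, A, C#m.
The most common triads (3) are shared with C# minor.

C# minor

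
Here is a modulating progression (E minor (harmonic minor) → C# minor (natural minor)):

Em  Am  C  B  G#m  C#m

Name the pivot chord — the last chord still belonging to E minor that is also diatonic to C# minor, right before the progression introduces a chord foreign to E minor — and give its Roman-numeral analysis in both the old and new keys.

B — V in E minor, VII in C# minor

Chords diatonic to E minor: Em, F#dim, Gaug, Am, B, C, D#dim.
Reading the progression, the first chord not in that set is G#m, so the modulation leaves E minor there.
The chord immediately before G#m is B, which is diatonic to both keys: V in E minor and VII in C# minor.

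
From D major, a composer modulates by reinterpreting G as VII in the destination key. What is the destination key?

The numeral VII denotes a major triad on scale degree 7. With G on degree 7, the tonic of the new key is A.
Degree 7 carries a major triad in natural-minor keys, so the destination is A minor.
Check: the diatonic triads of A minor (natural minor) are Am (i), Bdim (ii°), C (III), Dm (iv), Em (v), F (VI), G (VII) — G is indeed VII.

A minor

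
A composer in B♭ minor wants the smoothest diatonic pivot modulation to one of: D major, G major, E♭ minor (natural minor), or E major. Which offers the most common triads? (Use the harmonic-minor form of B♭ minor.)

E♭ minor

Triads of B♭ minor (harmonic minor): B♭ minor (i), C diminished (ii°), D♭ augmented (III+), E♭ minor (iv), F major (V), G♭ major (VI), A diminished (vii°).
D major shares 0: none.
G major shares 0: none.
E♭ minor (natural minor) shares 3: B♭m, E♭m, G♭.
E major shares 0: none.
The most common triads (3) are shared with E♭ minor.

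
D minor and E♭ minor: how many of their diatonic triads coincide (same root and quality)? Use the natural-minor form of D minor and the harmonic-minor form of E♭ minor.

Diatonic triads of D minor (natural minor): Dm (i), Edim (ii°), F (III), Gm (iv), Am (v), B♭ (VI), C (VII).
Diatonic triads of E♭ minor (harmonic minor): E♭m (i), Fdim (ii°), G♭aug (III+), A♭m (iv), B♭ (V), C♭ (VI), Ddim (vii°).
Matching root and quality in both lists: B♭.
That gives 1 common triad.

1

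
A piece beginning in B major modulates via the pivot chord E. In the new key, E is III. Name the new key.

C# minor

The numeral III denotes a major triad on scale degree 3. With E on degree 3, the tonic of the new key is C#.
Degree 3 carries a major triad in natural-minor keys, so the destination is C# minor.
Check: the diatonic triads of C# minor (natural minor) are C#m (i), D#dim (ii°), E (III), F#m (iv), G#m (v), A (VI), B (VII) — E is indeed III.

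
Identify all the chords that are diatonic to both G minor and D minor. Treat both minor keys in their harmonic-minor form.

Gm

Triads in G minor (harmonic minor): G minor (i), A diminished (ii°), Bb augmented (III+), C minor (iv), D major (V), Eb major (VI), F# diminished (vii°).
Triads in D minor (harmonic minor): D minor (i), E diminished (ii°), F augmented (III+), G minor (iv), A major (V), Bb major (VI), C# diminished (vii°).
Shared triads with their functions: G minor (i in G minor, iv in D minor).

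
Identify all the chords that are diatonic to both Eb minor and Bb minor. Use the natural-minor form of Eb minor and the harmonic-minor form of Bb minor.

Ebm, Gb, Bbm

Triads in Eb minor (natural minor): Ebm (i), Fdim (ii°), Gb (III), Abm (iv), Bbm (v), Cb (VI), Db (VII).
Triads in Bb minor (harmonic minor): Bbm (i), Cdim (ii°), Dbaug (III+), Ebm (iv), F (V), Gb (VI), Adim (vii°).
Shared triads with their functions: Ebm (i in Eb minor, iv in Bb minor); Gb (III in Eb minor, VI in Bb minor); Bbm (v in Eb minor, i in Bb minor).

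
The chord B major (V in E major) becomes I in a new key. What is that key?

B major

The numeral I denotes a major triad on scale degree 1. With B on degree 1, the tonic of the new key is B.
Degree 1 carries a major triad in major keys, so the destination is B major.
Check: the diatonic triads of B major are B (I), C#m (ii), D#m (iii), E (IV), F# (V), G#m (vi), A#dim (vii°) — B major is indeed I.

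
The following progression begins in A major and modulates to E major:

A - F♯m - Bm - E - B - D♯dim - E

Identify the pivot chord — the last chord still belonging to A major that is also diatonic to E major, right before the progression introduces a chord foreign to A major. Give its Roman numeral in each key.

Chords diatonic to A major: A, Bm, C♯m, D, E, F♯m, G♯dim.
Reading the progression, the first chord not in that set is B, so the modulation leaves A major there.
The chord immediately before B is E, which is diatonic to both keys: V in A major and I in E major.

E — V in A major, I in E major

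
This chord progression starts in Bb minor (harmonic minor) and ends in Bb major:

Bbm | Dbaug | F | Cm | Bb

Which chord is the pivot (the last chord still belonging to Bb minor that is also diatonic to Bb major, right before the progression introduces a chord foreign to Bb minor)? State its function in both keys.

Chords diatonic to Bb minor: Bbm, Cdim, Dbaug, Ebm, F, Gb, Adim.
Reading the progression, the first chord not in that set is Cm, so the modulation leaves Bb minor there.
The chord immediately before Cm is F, which is diatonic to both keys: V in Bb minor and V in Bb major.

F — V in Bb minor, V in Bb major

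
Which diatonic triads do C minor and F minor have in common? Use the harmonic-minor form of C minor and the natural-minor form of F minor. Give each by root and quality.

Triads in C minor (harmonic minor): Cm (i), Ddim (ii°), Ebaug (III+), Fm (iv), G (V), Ab (VI), Bdim (vii°).
Triads in F minor (natural minor): Fm (i), Gdim (ii°), Ab (III), Bbm (iv), Cm (v), Db (VI), Eb (VII).
Shared triads with their functions: Cm (i in C minor, v in F minor); Fm (iv in C minor, i in F minor); Ab (VI in C minor, III in F minor).

Cm, Fm, Ab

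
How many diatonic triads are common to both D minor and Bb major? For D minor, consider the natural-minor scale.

Diatonic triads of D minor (natural minor): Dm (i), Edim (ii°), F (III), Gm (iv), Am (v), Bb (VI), C (VII).
Diatonic triads of Bb major: Bb (I), Cm (ii), Dm (iii), Eb (IV), F (V), Gm (vi), Adim (vii°).
Matching root and quality in both lists: Dm, F, Gm, Bb.
That gives 4 common triads.

4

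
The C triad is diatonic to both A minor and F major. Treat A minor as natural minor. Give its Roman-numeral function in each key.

The scale of A minor (natural minor) is A B C D E F G; C is degree 3, and the triad built there (C-E-G) is major, so it is III.
The scale of F major is F G A B♭ C D E; C is degree 5, and the triad built there (C-E-G) is major, so it is V.

III in A minor; V in F major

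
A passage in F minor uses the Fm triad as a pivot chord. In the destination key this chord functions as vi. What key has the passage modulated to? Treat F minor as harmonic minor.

A♭ major

The numeral vi denotes a minor triad on scale degree 6. With F on degree 6, the tonic of the new key is A♭.
Degree 6 carries a minor triad in major keys, so the destination is A♭ major.
Check: the diatonic triads of A♭ major are A♭ (I), B♭m (ii), Cm (iii), D♭ (IV), E♭ (V), Fm (vi), Gdim (vii°) — Fm is indeed vi.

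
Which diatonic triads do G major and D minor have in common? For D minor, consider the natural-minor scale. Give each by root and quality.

Am, C

Triads in G major: G (I), Am (ii), Bm (iii), C (IV), D (V), Em (vi), F#dim (vii°).
Triads in D minor (natural minor): Dm (i), Edim (ii°), F (III), Gm (iv), Am (v), Bb (VI), C (VII).
Shared triads with their functions: Am (ii in G major, v in D minor); C (IV in G major, VII in D minor).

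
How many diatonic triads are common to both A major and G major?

2

Diatonic triads of A major: A major (I), B minor (ii), C# minor (iii), D major (IV), E major (V), F# minor (vi), G# diminished (vii°).
Diatonic triads of G major: G major (I), A minor (ii), B minor (iii), C major (IV), D major (V), E minor (vi), F# diminished (vii°).
Matching root and quality in both lists: B minor, D major.
That gives 2 common triads.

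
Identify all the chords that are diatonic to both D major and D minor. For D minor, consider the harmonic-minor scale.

A, C#dim

Triads in D major: D (I), Em (ii), F#m (iii), G (IV), A (V), Bm (vi), C#dim (vii°).
Triads in D minor (harmonic minor): Dm (i), Edim (ii°), Faug (III+), Gm (iv), A (V), Bb (VI), C#dim (vii°).
Shared triads with their functions: A (V in D major, V in D minor); C#dim (vii° in D major, vii° in D minor).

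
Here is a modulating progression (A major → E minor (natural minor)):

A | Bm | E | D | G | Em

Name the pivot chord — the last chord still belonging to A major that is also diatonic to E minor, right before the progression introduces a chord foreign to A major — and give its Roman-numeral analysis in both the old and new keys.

Chords diatonic to A major: A, Bm, C♯m, D, E, F♯m, G♯dim.
Reading the progression, the first chord not in that set is G, so the modulation leaves A major there.
The chord immediately before G is D, which is diatonic to both keys: IV in A major and VII in E minor.

D — IV in A major, VII in E minor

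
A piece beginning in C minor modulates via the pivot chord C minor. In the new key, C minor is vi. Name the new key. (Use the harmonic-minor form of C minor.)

The numeral vi denotes a minor triad on scale degree 6. With C on degree 6, the tonic of the new key is Eb.
Degree 6 carries a minor triad in major keys, so the destination is Eb major.
Check: the diatonic triads of Eb major are Eb (I), Fm (ii), Gm (iii), Ab (IV), Bb (V), Cm (vi), Ddim (vii°) — C minor is indeed vi.

Eb major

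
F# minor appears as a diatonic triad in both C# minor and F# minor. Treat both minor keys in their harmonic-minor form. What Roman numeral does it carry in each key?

iv in C# minor; i in F# minor

The scale of C# minor (harmonic minor) is C# D# E F# G# A B#; F# is degree 4, and the triad built there (F#-A-C#) is minor, so it is iv.
The scale of F# minor (harmonic minor) is F# G# A B C# D E#; F# is degree 1, and the triad built there (F#-A-C#) is minor, so it is i.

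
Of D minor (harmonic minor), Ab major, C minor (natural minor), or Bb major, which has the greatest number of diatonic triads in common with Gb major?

Ab major

Triads of Gb major: Gb major (I), Ab minor (ii), Bb minor (iii), Cb major (IV), Db major (V), Eb minor (vi), F diminished (vii°).
D minor (harmonic minor) shares 0: none.
Ab major shares 2: Bbm, Db.
C minor (natural minor) shares 0: none.
Bb major shares 0: none.
The most common triads (2) are shared with Ab major.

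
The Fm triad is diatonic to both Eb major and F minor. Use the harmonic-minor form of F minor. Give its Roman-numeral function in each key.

The scale of Eb major is Eb F G Ab Bb C D; F is degree 2, and the triad built there (F-Ab-C) is minor, so it is ii.
The scale of F minor (harmonic minor) is F G Ab Bb C Db E; F is degree 1, and the triad built there (F-Ab-C) is minor, so it is i.

ii in Eb major; i in F minor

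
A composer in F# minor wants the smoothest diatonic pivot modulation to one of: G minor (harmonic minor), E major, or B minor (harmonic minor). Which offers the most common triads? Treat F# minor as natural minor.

Triads of F# minor (natural minor): F#m (i), G#dim (ii°), A (III), Bm (iv), C#m (v), D (VI), E (VII).
G minor (harmonic minor) shares 1: D.
E major shares 4: F#m, A, C#m, E.
B minor (harmonic minor) shares 1: Bm.
The most common triads (4) are shared with E major.

E major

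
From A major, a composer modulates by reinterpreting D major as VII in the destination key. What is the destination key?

E minor

The numeral VII denotes a major triad on scale degree 7. With D on degree 7, the tonic of the new key is E.
Degree 7 carries a major triad in natural-minor keys, so the destination is E minor.
Check: the diatonic triads of E minor (natural minor) are Em (i), F♯dim (ii°), G (III), Am (iv), Bm (v), C (VI), D (VII) — D major is indeed VII.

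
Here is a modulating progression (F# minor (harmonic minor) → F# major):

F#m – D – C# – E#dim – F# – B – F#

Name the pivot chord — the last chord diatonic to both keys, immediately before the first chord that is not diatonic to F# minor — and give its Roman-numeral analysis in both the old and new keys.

Chords diatonic to F# minor: F#m, G#dim, Aaug, Bm, C#, D, E#dim.
Reading the progression, the first chord not in that set is F#, so the modulation leaves F# minor there.
The chord immediately before F# is E#dim, which is diatonic to both keys: vii° in F# minor and vii° in F# major.

E#dim — vii° in F# minor, vii° in F# major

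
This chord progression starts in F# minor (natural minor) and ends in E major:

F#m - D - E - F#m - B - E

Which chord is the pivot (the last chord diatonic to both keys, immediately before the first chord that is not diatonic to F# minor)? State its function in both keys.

Chords diatonic to F# minor: F#m, G#dim, A, Bm, C#m, D, E.
Reading the progression, the first chord not in that set is B, so the modulation leaves F# minor there.
The chord immediately before B is F#m, which is diatonic to both keys: i in F# minor and ii in E major.

F#m — i in F# minor, ii in E major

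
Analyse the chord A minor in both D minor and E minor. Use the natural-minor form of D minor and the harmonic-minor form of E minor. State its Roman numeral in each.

The scale of D minor (natural minor) is D E F G A Bb C; A is degree 5, and the triad built there (A-C-E) is minor, so it is v.
The scale of E minor (harmonic minor) is E F# G A B C D#; A is degree 4, and the triad built there (A-C-E) is minor, so it is iv.

v in D minor; iv in E minor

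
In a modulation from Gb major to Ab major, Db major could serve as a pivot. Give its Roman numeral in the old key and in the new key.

The scale of Gb major is Gb Ab Bb Cb Db Eb F; Db is degree 5, and the triad built there (Db-F-Ab) is major, so it is V.
The scale of Ab major is Ab Bb C Db Eb F G; Db is degree 4, and the triad built there (Db-F-Ab) is major, so it is IV.

V in Gb major; IV in Ab major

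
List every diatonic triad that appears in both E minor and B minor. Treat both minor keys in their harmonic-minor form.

Triads in E minor (harmonic minor): Em (i), F#dim (ii°), Gaug (III+), Am (iv), B (V), C (VI), D#dim (vii°).
Triads in B minor (harmonic minor): Bm (i), C#dim (ii°), Daug (III+), Em (iv), F# (V), G (VI), A#dim (vii°).
Shared triads with their functions: Em (i in E minor, iv in B minor).

Em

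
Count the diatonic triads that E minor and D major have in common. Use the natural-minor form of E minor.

Diatonic triads of E minor (natural minor): E minor (i), F# diminished (ii°), G major (III), A minor (iv), B minor (v), C major (VI), D major (VII).
Diatonic triads of D major: D major (I), E minor (ii), F# minor (iii), G major (IV), A major (V), B minor (vi), C# diminished (vii°).
Matching root and quality in both lists: E minor, G major, B minor, D major.
That gives 4 common triads.

4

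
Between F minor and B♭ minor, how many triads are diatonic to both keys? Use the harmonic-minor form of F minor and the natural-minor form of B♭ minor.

3

Diatonic triads of F minor (harmonic minor): F minor (i), G diminished (ii°), A♭ augmented (III+), B♭ minor (iv), C major (V), D♭ major (VI), E diminished (vii°).
Diatonic triads of B♭ minor (natural minor): B♭ minor (i), C diminished (ii°), D♭ major (III), E♭ minor (iv), F minor (v), G♭ major (VI), A♭ major (VII).
Matching root and quality in both lists: F minor, B♭ minor, D♭ major.
That gives 3 common triads.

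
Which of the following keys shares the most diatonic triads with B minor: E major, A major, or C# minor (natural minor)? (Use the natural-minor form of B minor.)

Triads of B minor (natural minor): Bm (i), C#dim (ii°), D (III), Em (iv), F#m (v), G (VI), A (VII).
E major shares 2: F#m, A.
A major shares 4: Bm, D, F#m, A.
C# minor (natural minor) shares 2: F#m, A.
The most common triads (4) are shared with A major.

A major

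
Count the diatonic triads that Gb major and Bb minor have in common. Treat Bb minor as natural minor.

Diatonic triads of Gb major: Gb (I), Abm (ii), Bbm (iii), Cb (IV), Db (V), Ebm (vi), Fdim (vii°).
Diatonic triads of Bb minor (natural minor): Bbm (i), Cdim (ii°), Db (III), Ebm (iv), Fm (v), Gb (VI), Ab (VII).
Matching root and quality in both lists: Gb, Bbm, Db, Ebm.
That gives 4 common triads.

4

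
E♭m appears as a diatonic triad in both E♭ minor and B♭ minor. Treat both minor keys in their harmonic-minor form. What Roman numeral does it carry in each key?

i in E♭ minor; iv in B♭ minor

The scale of E♭ minor (harmonic minor) is E♭ F G♭ A♭ B♭ C♭ D; E♭ is degree 1, and the triad built there (E♭-G♭-B♭) is minor, so it is i.
The scale of B♭ minor (harmonic minor) is B♭ C D♭ E♭ F G♭ A; E♭ is degree 4, and the triad built there (E♭-G♭-B♭) is minor, so it is iv.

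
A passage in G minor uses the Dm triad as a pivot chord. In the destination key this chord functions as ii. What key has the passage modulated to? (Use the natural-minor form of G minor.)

C major

The numeral ii denotes a minor triad on scale degree 2. With D on degree 2, the tonic of the new key is C.
Degree 2 carries a minor triad in major keys, so the destination is C major.
Check: the diatonic triads of C major are C (I), Dm (ii), Em (iii), F (IV), G (V), Am (vi), Bdim (vii°) — Dm is indeed ii.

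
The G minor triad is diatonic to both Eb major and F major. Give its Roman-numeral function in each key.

The scale of Eb major is Eb F G Ab Bb C D; G is degree 3, and the triad built there (G-Bb-D) is minor, so it is iii.
The scale of F major is F G A Bb C D E; G is degree 2, and the triad built there (G-Bb-D) is minor, so it is ii.

iii in Eb major; ii in F major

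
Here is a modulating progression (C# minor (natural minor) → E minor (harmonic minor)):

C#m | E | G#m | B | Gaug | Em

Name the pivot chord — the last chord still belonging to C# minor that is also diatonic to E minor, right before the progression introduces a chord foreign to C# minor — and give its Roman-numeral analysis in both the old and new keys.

B — VII in C# minor, V in E minor

Chords diatonic to C# minor: C#m, D#dim, E, F#m, G#m, A, B.
Reading the progression, the first chord not in that set is Gaug, so the modulation leaves C# minor there.
The chord immediately before Gaug is B, which is diatonic to both keys: VII in C# minor and V in E minor.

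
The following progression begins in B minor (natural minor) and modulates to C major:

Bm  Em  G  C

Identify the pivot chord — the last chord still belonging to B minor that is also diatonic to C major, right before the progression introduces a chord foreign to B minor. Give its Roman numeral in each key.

Chords diatonic to B minor: Bm, C#dim, D, Em, F#m, G, A.
Reading the progression, the first chord not in that set is C, so the modulation leaves B minor there.
The chord immediately before C is G, which is diatonic to both keys: VI in B minor and V in C major.

G — VI in B minor, V in C major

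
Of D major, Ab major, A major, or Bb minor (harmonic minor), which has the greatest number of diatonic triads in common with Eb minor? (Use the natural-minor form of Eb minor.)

Bb minor

Triads of Eb minor (natural minor): Ebm (i), Fdim (ii°), Gb (III), Abm (iv), Bbm (v), Cb (VI), Db (VII).
D major shares 0: none.
Ab major shares 2: Bbm, Db.
A major shares 0: none.
Bb minor (harmonic minor) shares 3: Ebm, Gb, Bbm.
The most common triads (3) are shared with Bb minor.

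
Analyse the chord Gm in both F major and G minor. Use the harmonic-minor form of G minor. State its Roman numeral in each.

The scale of F major is F G A Bb C D E; G is degree 2, and the triad built there (G-Bb-D) is minor, so it is ii.
The scale of G minor (harmonic minor) is G A Bb C D Eb F#; G is degree 1, and the triad built there (G-Bb-D) is minor, so it is i.

ii in F major; i in G minor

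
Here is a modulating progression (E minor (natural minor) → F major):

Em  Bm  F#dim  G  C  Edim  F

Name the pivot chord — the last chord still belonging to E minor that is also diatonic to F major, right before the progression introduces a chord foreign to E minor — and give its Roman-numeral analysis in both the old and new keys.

C — VI in E minor, V in F major

Chords diatonic to E minor: Em, F#dim, G, Am, Bm, C, D.
Reading the progression, the first chord not in that set is Edim, so the modulation leaves E minor there.
The chord immediately before Edim is C, which is diatonic to both keys: VI in E minor and V in F major.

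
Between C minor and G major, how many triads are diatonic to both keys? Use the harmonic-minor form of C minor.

Diatonic triads of C minor (harmonic minor): Cm (i), Ddim (ii°), Ebaug (III+), Fm (iv), G (V), Ab (VI), Bdim (vii°).
Diatonic triads of G major: G (I), Am (ii), Bm (iii), C (IV), D (V), Em (vi), F#dim (vii°).
Matching root and quality in both lists: G.
That gives 1 common triad.

1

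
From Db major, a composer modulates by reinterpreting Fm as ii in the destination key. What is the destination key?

Eb major

The numeral ii denotes a minor triad on scale degree 2. With F on degree 2, the tonic of the new key is Eb.
Degree 2 carries a minor triad in major keys, so the destination is Eb major.
Check: the diatonic triads of Eb major are Eb (I), Fm (ii), Gm (iii), Ab (IV), Bb (V), Cm (vi), Ddim (vii°) — Fm is indeed ii.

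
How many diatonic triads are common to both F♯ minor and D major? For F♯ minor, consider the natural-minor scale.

Diatonic triads of F♯ minor (natural minor): F♯m (i), G♯dim (ii°), A (III), Bm (iv), C♯m (v), D (VI), E (VII).
Diatonic triads of D major: D (I), Em (ii), F♯m (iii), G (IV), A (V), Bm (vi), C♯dim (vii°).
Matching root and quality in both lists: F♯m, A, Bm, D.
That gives 4 common triads.

4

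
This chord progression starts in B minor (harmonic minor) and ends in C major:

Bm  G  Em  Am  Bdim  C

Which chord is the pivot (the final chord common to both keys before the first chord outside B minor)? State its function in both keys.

Chords diatonic to B minor: Bm, C#dim, Daug, Em, F#, G, A#dim.
Reading the progression, the first chord not in that set is Am, so the modulation leaves B minor there.
The chord immediately before Am is Em, which is diatonic to both keys: iv in B minor and iii in C major.

Em — iv in B minor, iii in C major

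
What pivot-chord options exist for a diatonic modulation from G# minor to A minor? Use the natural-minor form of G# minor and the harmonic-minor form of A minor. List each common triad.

Triads in G# minor (natural minor): G#m (i), A#dim (ii°), B (III), C#m (iv), D#m (v), E (VI), F# (VII).
Triads in A minor (harmonic minor): Am (i), Bdim (ii°), Caug (III+), Dm (iv), E (V), F (VI), G#dim (vii°).
Shared triads with their functions: E (VI in G# minor, V in A minor).

E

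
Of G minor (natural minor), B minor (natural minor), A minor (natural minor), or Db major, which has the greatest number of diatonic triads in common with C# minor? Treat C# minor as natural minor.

B minor

Triads of C# minor (natural minor): C# minor (i), D# diminished (ii°), E major (III), F# minor (iv), G# minor (v), A major (VI), B major (VII).
G minor (natural minor) shares 0: none.
B minor (natural minor) shares 2: F#m, A.
A minor (natural minor) shares 0: none.
Db major shares 0: none.
The most common triads (2) are shared with B minor.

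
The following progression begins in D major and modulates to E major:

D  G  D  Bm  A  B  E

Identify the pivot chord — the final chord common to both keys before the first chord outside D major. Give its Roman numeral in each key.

Chords diatonic to D major: D, Em, F#m, G, A, Bm, C#dim.
Reading the progression, the first chord not in that set is B, so the modulation leaves D major there.
The chord immediately before B is A, which is diatonic to both keys: V in D major and IV in E major.

A — V in D major, IV in E major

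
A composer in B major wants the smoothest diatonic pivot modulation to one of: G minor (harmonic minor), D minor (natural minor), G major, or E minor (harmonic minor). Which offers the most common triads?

Triads of B major: B major (I), C♯ minor (ii), D♯ minor (iii), E major (IV), F♯ major (V), G♯ minor (vi), A♯ diminished (vii°).
G minor (harmonic minor) shares 0: none.
D minor (natural minor) shares 0: none.
G major shares 0: none.
E minor (harmonic minor) shares 1: B.
The most common triads (1) are shared with E minor.

E minor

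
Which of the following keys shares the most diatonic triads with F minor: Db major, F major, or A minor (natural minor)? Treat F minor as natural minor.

Triads of F minor (natural minor): Fm (i), Gdim (ii°), Ab (III), Bbm (iv), Cm (v), Db (VI), Eb (VII).
Db major shares 4: Fm, Ab, Bbm, Db.
F major shares 0: none.
A minor (natural minor) shares 0: none.
The most common triads (4) are shared with Db major.

Db major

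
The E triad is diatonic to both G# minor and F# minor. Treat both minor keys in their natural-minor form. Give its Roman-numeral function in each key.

VI in G# minor; VII in F# minor

The scale of G# minor (natural minor) is G# A# B C# D# E F#; E is degree 6, and the triad built there (E-G#-B) is major, so it is VI.
The scale of F# minor (natural minor) is F# G# A B C# D E; E is degree 7, and the triad built there (E-G#-B) is major, so it is VII.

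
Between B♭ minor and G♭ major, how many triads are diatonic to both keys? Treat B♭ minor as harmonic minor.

Diatonic triads of B♭ minor (harmonic minor): B♭m (i), Cdim (ii°), D♭aug (III+), E♭m (iv), F (V), G♭ (VI), Adim (vii°).
Diatonic triads of G♭ major: G♭ (I), A♭m (ii), B♭m (iii), C♭ (IV), D♭ (V), E♭m (vi), Fdim (vii°).
Matching root and quality in both lists: B♭m, E♭m, G♭.
That gives 3 common triads.

3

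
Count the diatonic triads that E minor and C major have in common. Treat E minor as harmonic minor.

3

Diatonic triads of E minor (harmonic minor): E minor (i), F# diminished (ii°), G augmented (III+), A minor (iv), B major (V), C major (VI), D# diminished (vii°).
Diatonic triads of C major: C major (I), D minor (ii), E minor (iii), F major (IV), G major (V), A minor (vi), B diminished (vii°).
Matching root and quality in both lists: E minor, A minor, C major.
That gives 3 common triads.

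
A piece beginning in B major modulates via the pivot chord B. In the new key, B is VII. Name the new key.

The numeral VII denotes a major triad on scale degree 7. With B on degree 7, the tonic of the new key is C♯.
Degree 7 carries a major triad in natural-minor keys, so the destination is C♯ minor.
Check: the diatonic triads of C♯ minor (natural minor) are C♯m (i), D♯dim (ii°), E (III), F♯m (iv), G♯m (v), A (VI), B (VII) — B is indeed VII.

C♯ minor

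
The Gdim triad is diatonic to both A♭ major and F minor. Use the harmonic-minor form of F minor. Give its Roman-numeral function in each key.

vii° in A♭ major; ii° in F minor

The scale of A♭ major is A♭ B♭ C D♭ E♭ F G; G is degree 7, and the triad built there (G-B♭-D♭) is diminished, so it is vii°.
The scale of F minor (harmonic minor) is F G A♭ B♭ C D♭ E; G is degree 2, and the triad built there (G-B♭-D♭) is diminished, so it is ii°.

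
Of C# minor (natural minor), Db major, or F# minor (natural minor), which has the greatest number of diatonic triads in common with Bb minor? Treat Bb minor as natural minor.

Db major

Triads of Bb minor (natural minor): Bb minor (i), C diminished (ii°), Db major (III), Eb minor (iv), F minor (v), Gb major (VI), Ab major (VII).
C# minor (natural minor) shares 0: none.
Db major shares 7: Bbm, Cdim, Db, Ebm, Fm, Gb, Ab.
F# minor (natural minor) shares 0: none.
The most common triads (7) are shared with Db major.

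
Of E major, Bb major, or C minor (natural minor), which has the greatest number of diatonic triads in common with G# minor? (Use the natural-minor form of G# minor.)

E major

Triads of G# minor (natural minor): G# minor (i), A# diminished (ii°), B major (III), C# minor (iv), D# minor (v), E major (VI), F# major (VII).
E major shares 4: G#m, B, C#m, E.
Bb major shares 0: none.
C minor (natural minor) shares 0: none.
The most common triads (4) are shared with E major.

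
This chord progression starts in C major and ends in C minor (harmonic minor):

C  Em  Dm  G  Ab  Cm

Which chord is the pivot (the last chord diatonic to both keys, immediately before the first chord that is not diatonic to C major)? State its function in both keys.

G — V in C major, V in C minor

Chords diatonic to C major: C, Dm, Em, F, G, Am, Bdim.
Reading the progression, the first chord not in that set is Ab, so the modulation leaves C major there.
The chord immediately before Ab is G, which is diatonic to both keys: V in C major and V in C minor.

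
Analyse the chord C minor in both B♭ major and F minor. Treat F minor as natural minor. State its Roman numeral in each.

The scale of B♭ major is B♭ C D E♭ F G A; C is degree 2, and the triad built there (C-E♭-G) is minor, so it is ii.
The scale of F minor (natural minor) is F G A♭ B♭ C D♭ E♭; C is degree 5, and the triad built there (C-E♭-G) is minor, so it is v.

ii in B♭ major; v in F minor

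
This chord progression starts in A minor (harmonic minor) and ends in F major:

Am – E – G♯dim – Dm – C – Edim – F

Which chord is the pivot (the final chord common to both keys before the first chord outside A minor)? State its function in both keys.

Dm — iv in A minor, vi in F major

Chords diatonic to A minor: Am, Bdim, Caug, Dm, E, F, G♯dim.
Reading the progression, the first chord not in that set is C, so the modulation leaves A minor there.
The chord immediately before C is Dm, which is diatonic to both keys: iv in A minor and vi in F major.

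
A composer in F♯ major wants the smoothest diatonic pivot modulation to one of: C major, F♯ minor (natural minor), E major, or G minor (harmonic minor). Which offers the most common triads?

Triads of F♯ major: F♯ major (I), G♯ minor (ii), A♯ minor (iii), B major (IV), C♯ major (V), D♯ minor (vi), E♯ diminished (vii°).
C major shares 0: none.
F♯ minor (natural minor) shares 0: none.
E major shares 2: G♯m, B.
G minor (harmonic minor) shares 0: none.
The most common triads (2) are shared with E major.

E major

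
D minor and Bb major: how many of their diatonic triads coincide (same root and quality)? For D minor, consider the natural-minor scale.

4

Diatonic triads of D minor (natural minor): Dm (i), Edim (ii°), F (III), Gm (iv), Am (v), Bb (VI), C (VII).
Diatonic triads of Bb major: Bb (I), Cm (ii), Dm (iii), Eb (IV), F (V), Gm (vi), Adim (vii°).
Matching root and quality in both lists: Dm, F, Gm, Bb.
That gives 4 common triads.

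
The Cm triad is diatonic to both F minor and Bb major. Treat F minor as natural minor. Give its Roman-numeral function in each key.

v in F minor; ii in Bb major

The scale of F minor (natural minor) is F G Ab Bb C Db Eb; C is degree 5, and the triad built there (C-Eb-G) is minor, so it is v.
The scale of Bb major is Bb C D Eb F G A; C is degree 2, and the triad built there (C-Eb-G) is minor, so it is ii.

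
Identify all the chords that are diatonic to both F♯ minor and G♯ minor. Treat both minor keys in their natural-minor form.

C♯m, E

Triads in F♯ minor (natural minor): F♯ minor (i), G♯ diminished (ii°), A major (III), B minor (iv), C♯ minor (v), D major (VI), E major (VII).
Triads in G♯ minor (natural minor): G♯ minor (i), A♯ diminished (ii°), B major (III), C♯ minor (iv), D♯ minor (v), E major (VI), F♯ major (VII).
Shared triads with their functions: C♯ minor (v in F♯ minor, iv in G♯ minor); E major (VII in F♯ minor, VI in G♯ minor).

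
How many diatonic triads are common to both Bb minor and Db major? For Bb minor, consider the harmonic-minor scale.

4

Diatonic triads of Bb minor (harmonic minor): Bb minor (i), C diminished (ii°), Db augmented (III+), Eb minor (iv), F major (V), Gb major (VI), A diminished (vii°).
Diatonic triads of Db major: Db major (I), Eb minor (ii), F minor (iii), Gb major (IV), Ab major (V), Bb minor (vi), C diminished (vii°).
Matching root and quality in both lists: Bb minor, C diminished, Eb minor, Gb major.
That gives 4 common triads.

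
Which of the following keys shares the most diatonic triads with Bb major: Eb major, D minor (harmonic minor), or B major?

Triads of Bb major: Bb major (I), C minor (ii), D minor (iii), Eb major (IV), F major (V), G minor (vi), A diminished (vii°).
Eb major shares 4: Bb, Cm, Eb, Gm.
D minor (harmonic minor) shares 3: Bb, Dm, Gm.
B major shares 0: none.
The most common triads (4) are shared with Eb major.

Eb major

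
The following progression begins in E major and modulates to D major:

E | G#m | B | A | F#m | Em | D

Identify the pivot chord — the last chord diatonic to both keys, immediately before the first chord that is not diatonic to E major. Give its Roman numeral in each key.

F#m — ii in E major, iii in D major

Chords diatonic to E major: E, F#m, G#m, A, B, C#m, D#dim.
Reading the progression, the first chord not in that set is Em, so the modulation leaves E major there.
The chord immediately before Em is F#m, which is diatonic to both keys: ii in E major and iii in D major.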